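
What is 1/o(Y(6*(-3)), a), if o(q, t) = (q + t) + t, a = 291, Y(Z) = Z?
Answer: 1/564 ≈ 0.0017731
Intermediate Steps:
o(q, t) = q + 2*t
1/o(Y(6*(-3)), a) = 1/(6*(-3) + 2*291) = 1/(-18 + 582) = 1/564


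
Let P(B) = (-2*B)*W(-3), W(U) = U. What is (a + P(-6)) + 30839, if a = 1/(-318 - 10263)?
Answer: 325926542/10581 ≈ 30803.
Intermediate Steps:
P(B) = 6*B (P(B) = -2*B*(-3) = 6*B)
a = -1/10581 (a = 1/(-10581) = -1/10581 ≈ -9.4509e-5)
(a + P(-6)) + 30839 = (-1/10581 + 6*(-6)) + 30839 = (-1/10581 - 36) + 30839 = -380917/10581 + 30839 = 325926542/10581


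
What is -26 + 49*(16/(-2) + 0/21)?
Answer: -418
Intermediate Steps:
-26 + 49*(16/(-2) + 0/21) = -26 + 49*(16*(-½) + 0*(1/21)) = -26 + 49*(-8 + 0) = -26 + 49*(-8) = -26 - 392 = -418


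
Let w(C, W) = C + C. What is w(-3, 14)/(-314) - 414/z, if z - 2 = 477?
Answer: -63561/75203 ≈ -0.84519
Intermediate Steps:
z = 479 (z = 2 + 477 = 479)
w(C, W) = 2*C
w(-3, 14)/(-314) - 414/z = (2*(-3))/(-314) - 414/479 = -6*(-1/314) - 414*1/479 = 3/157 - 414/479 = -63561/75203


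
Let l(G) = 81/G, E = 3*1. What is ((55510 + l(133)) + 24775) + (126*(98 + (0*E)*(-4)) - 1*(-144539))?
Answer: 31543957/133 ≈ 2.3717e+5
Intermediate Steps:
E = 3
((55510 + l(133)) + 24775) + (126*(98 + (0*E)*(-4)) - 1*(-144539)) = ((55510 + 81/133) + 24775) + (126*(98 + (0*3)*(-4)) - 1*(-144539)) = ((55510 + 81*(1/133)) + 24775) + (126*(98 + 0*(-4)) + 144539) = ((55510 + 81/133) + 24775) + (126*(98 + 0) + 144539) = (7382911/133 + 24775) + (126*98 + 144539) = 10677986/133 + (12348 + 144539) = 10677986/133 + 156887 = 31543957/133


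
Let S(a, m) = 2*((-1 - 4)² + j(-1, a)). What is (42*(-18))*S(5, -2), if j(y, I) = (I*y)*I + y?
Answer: 1512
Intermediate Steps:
j(y, I) = y + y*I² (j(y, I) = y*I² + y = y + y*I²)
S(a, m) = 48 - 2*a² (S(a, m) = 2*((-1 - 4)² - (1 + a²)) = 2*((-5)² + (-1 - a²)) = 2*(25 + (-1 - a²)) = 2*(24 - a²) = 48 - 2*a²)
(42*(-18))*S(5, -2) = (42*(-18))*(48 - 2*5²) = -756*(48 - 2*25) = -756*(48 - 50) = -756*(-2) = 1512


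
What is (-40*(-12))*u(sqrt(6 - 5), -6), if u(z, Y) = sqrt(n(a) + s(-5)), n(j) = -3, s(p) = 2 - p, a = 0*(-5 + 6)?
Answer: 960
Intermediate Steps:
a = 0 (a = 0*1 = 0)
u(z, Y) = 2 (u(z, Y) = sqrt(-3 + (2 - 1*(-5))) = sqrt(-3 + (2 + 5)) = sqrt(-3 + 7) = sqrt(4) = 2)
(-40*(-12))*u(sqrt(6 - 5), -6) = -40*(-12)*2 = 480*2 = 960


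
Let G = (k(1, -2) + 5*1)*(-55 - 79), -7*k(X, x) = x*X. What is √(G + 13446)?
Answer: 2*√156037/7 ≈ 112.86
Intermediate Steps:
k(X, x) = -X*x/7 (k(X, x) = -x*X/7 = -X*x/7)
G = -4958/7 (G = (-⅐*1*(-2) + 5*1)*(-55 - 79) = (2/7 + 5)*(-134) = (37/7)*(-134) = -4958/7 ≈ -708.29)
√(G + 13446) = √(-4958/7 + 13446) = √(89164/7) = 2*√156037/7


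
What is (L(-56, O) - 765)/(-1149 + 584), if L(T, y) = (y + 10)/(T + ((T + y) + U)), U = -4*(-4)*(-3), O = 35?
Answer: 19134/14125 ≈ 1.3546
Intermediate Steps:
U = -48 (U = 16*(-3) = -48)
L(T, y) = (10 + y)/(-48 + y + 2*T) (L(T, y) = (y + 10)/(T + ((T + y) - 48)) = (10 + y)/(T + (-48 + T + y)) = (10 + y)/(-48 + y + 2*T))
(L(-56, O) - 765)/(-1149 + 584) = ((10 + 35)/(-48 + 35 + 2*(-56)) - 765)/(-1149 + 584) = (45/(-48 + 35 - 112) - 765)/(-565) = (45/(-125) - 765)*(-1/565) = (-1/125*45 - 765)*(-1/565) = (-9/25 - 765)*(-1/565) = -19134/25*(-1/565) = 19134/14125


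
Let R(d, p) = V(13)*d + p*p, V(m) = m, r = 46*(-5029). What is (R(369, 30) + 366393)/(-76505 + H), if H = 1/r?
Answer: -28692356020/5899402557 ≈ -4.8636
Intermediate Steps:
r = -231334
R(d, p) = p**2 + 13*d (R(d, p) = 13*d + p*p = 13*d + p**2 = p**2 + 13*d)
H = -1/231334 (H = 1/(-231334) = -1/231334 ≈ -4.3228e-6)
(R(369, 30) + 366393)/(-76505 + H) = ((30**2 + 13*369) + 366393)/(-76505 - 1/231334) = ((900 + 4797) + 366393)/(-17698207671/231334) = (5697 + 366393)*(-231334/17698207671) = 372090*(-231334/17698207671) = -28692356020/5899402557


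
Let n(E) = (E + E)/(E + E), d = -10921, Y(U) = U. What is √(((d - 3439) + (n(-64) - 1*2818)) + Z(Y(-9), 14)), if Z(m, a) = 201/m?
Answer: I*√154794/3 ≈ 131.15*I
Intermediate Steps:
n(E) = 1 (n(E) = (2*E)/((2*E)) = (2*E)*(1/(2*E)) = 1)
√(((d - 3439) + (n(-64) - 1*2818)) + Z(Y(-9), 14)) = √(((-10921 - 3439) + (1 - 1*2818)) + 201/(-9)) = √((-14360 + (1 - 2818)) + 201*(-⅑)) = √((-14360 - 2817) - 67/3) = √(-17177 - 67/3) = √(-51598/3) = I*√154794/3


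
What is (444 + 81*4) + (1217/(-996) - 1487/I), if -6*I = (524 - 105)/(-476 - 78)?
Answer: -4603021939/417324 ≈ -11030.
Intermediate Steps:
I = 419/3324 (I = -(524 - 105)/(6*(-476 - 78)) = -419/(6*(-554)) = -419*(-1)/(6*554) = -1/6*(-419/554) = 419/3324 ≈ 0.12605)
(444 + 81*4) + (1217/(-996) - 1487/I) = (444 + 81*4) + (1217/(-996) - 1487/419/3324) = (444 + 324) + (1217*(-1/996) - 1487*3324/419) = 768 + (-1217/996 - 4942788/419) = 768 - 4923526771/417324 = -4603021939/417324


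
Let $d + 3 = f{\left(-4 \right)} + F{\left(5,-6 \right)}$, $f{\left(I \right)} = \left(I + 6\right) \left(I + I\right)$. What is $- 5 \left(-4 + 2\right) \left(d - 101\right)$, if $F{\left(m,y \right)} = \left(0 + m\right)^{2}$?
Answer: $-950$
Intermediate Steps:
$F{\left(m,y \right)} = m^{2}$
$f{\left(I \right)} = 2 I \left(6 + I\right)$ ($f{\left(I \right)} = \left(6 + I\right) 2 I = 2 I \left(6 + I\right)$)
$d = 6$ ($d = -3 + \left(2 \left(-4\right) \left(6 - 4\right) + 5^{2}\right) = -3 + \left(2 \left(-4\right) 2 + 25\right) = -3 + \left(-16 + 25\right) = -3 + 9 = 6$)
$- 5 \left(-4 + 2\right) \left(d - 101\right) = - 5 \left(-4 + 2\right) \left(6 - 101\right) = \left(-5\right) \left(-2\right) \left(-95\right) = 10 \left(-95\right) = -950$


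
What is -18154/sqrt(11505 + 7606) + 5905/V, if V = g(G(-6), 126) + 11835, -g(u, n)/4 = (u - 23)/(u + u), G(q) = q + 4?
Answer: 1/2 - 626*sqrt(19111)/659 ≈ -130.82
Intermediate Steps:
G(q) = 4 + q
g(u, n) = -2*(-23 + u)/u (g(u, n) = -4*(u - 23)/(u + u) = -4*(-23 + u)/(2*u) = -4*(-23 + u)*1/(2*u) = -2*(-23 + u)/u)
V = 11810 (V = (-2 + 46/(4 - 6)) + 11835 = (-2 + 46/(-2)) + 11835 = (-2 + 46*(-1/2)) + 11835 = (-2 - 23) + 11835 = -25 + 11835 = 11810)
-18154/sqrt(11505 + 7606) + 5905/V = -18154/sqrt(11505 + 7606) + 5905/11810 = -18154*sqrt(19111)/19111 + 5905*(1/11810) = -626*sqrt(19111)/659 + 1/2 = 1/2 - 626*sqrt(19111)/659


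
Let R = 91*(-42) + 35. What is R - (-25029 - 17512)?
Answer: 38754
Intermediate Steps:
R = -3787 (R = -3822 + 35 = -3787)
R - (-25029 - 17512) = -3787 - (-25029 - 17512) = -3787 - 1*(-42541) = -3787 + 42541 = 38754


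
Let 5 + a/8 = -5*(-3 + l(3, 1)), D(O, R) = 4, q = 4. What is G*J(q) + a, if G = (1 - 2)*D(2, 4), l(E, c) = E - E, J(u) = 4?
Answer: 64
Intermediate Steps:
l(E, c) = 0
G = -4 (G = (1 - 2)*4 = -1*4 = -4)
a = 80 (a = -40 + 8*(-5*(-3 + 0)) = -40 + 8*(-5*(-3)) = -40 + 8*15 = -40 + 120 = 80)
G*J(q) + a = -4*4 + 80 = -16 + 80 = 64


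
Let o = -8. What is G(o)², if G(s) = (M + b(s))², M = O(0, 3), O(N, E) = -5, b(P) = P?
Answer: 28561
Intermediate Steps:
M = -5
G(s) = (-5 + s)²
G(o)² = ((-5 - 8)²)² = ((-13)²)² = 169² = 28561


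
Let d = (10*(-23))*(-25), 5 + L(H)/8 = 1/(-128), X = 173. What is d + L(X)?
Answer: 91359/16 ≈ 5709.9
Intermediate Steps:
L(H) = -641/16 (L(H) = -40 + 8/(-128) = -40 + 8*(-1/128) = -40 - 1/16 = -641/16)
d = 5750 (d = -230*(-25) = 5750)
d + L(X) = 5750 - 641/16 = 91359/16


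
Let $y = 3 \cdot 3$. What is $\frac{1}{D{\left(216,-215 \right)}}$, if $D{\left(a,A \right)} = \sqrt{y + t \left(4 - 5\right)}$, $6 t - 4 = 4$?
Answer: $\frac{\sqrt{69}}{23} \approx 0.36116$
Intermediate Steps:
$t = \frac{4}{3}$ ($t = \frac{2}{3} + \frac{1}{6} \cdot 4 = \frac{2}{3} + \frac{2}{3} = \frac{4}{3} \approx 1.3333$)
$y = 9$
$D{\left(a,A \right)} = \frac{\sqrt{69}}{3}$ ($D{\left(a,A \right)} = \sqrt{9 + \frac{4 \left(4 - 5\right)}{3}} = \sqrt{9 + \frac{4}{3} \left(-1\right)} = \sqrt{9 - \frac{4}{3}} = \sqrt{\frac{23}{3}} = \frac{\sqrt{69}}{3}$)
$\frac{1}{D{\left(216,-215 \right)}} = \frac{1}{\frac{1}{3} \sqrt{69}} = \frac{\sqrt{69}}{23}$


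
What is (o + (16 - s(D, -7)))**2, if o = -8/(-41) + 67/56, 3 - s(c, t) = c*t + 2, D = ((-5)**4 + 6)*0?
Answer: 1416393225/5271616 ≈ 268.68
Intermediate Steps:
D = 0 (D = (625 + 6)*0 = 631*0 = 0)
s(c, t) = 1 - c*t (s(c, t) = 3 - (c*t + 2) = 3 - (2 + c*t) = 3 + (-2 - c*t) = 1 - c*t)
o = 3195/2296 (o = -8*(-1/41) + 67*(1/56) = 8/41 + 67/56 = 3195/2296 ≈ 1.3916)
(o + (16 - s(D, -7)))**2 = (3195/2296 + (16 - (1 - 1*0*(-7))))**2 = (3195/2296 + (16 - (1 + 0)))**2 = (3195/2296 + (16 - 1*1))**2 = (3195/2296 + (16 - 1))**2 = (3195/2296 + 15)**2 = (37635/2296)**2 = 1416393225/5271616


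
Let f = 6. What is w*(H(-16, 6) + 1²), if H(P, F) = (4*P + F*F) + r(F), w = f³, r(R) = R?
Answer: -4536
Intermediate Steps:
w = 216 (w = 6³ = 216)
H(P, F) = F + F² + 4*P (H(P, F) = (4*P + F*F) + F = (4*P + F²) + F = (F² + 4*P) + F = F + F² + 4*P)
w*(H(-16, 6) + 1²) = 216*((6 + 6² + 4*(-16)) + 1²) = 216*((6 + 36 - 64) + 1) = 216*(-22 + 1) = 216*(-21) = -4536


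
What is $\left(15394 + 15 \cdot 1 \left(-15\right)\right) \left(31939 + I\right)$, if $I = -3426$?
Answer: $432513697$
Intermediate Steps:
$\left(15394 + 15 \cdot 1 \left(-15\right)\right) \left(31939 + I\right) = \left(15394 + 15 \cdot 1 \left(-15\right)\right) \left(31939 - 3426\right) = \left(15394 + 15 \left(-15\right)\right) 28513 = \left(15394 - 225\right) 28513 = 15169 \cdot 28513 = 432513697$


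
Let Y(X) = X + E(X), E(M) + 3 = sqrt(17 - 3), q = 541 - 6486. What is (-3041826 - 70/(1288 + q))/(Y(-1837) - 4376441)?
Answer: 62021781238530972/89271637406108179 + 14165783612*sqrt(14)/89271637406108179 ≈ 0.69475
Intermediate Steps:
q = -5945
E(M) = -3 + sqrt(14) (E(M) = -3 + sqrt(17 - 3) = -3 + sqrt(14))
Y(X) = -3 + X + sqrt(14) (Y(X) = X + (-3 + sqrt(14)) = -3 + X + sqrt(14))
(-3041826 - 70/(1288 + q))/(Y(-1837) - 4376441) = (-3041826 - 70/(1288 - 5945))/((-3 - 1837 + sqrt(14)) - 4376441) = (-3041826 - 70/(-4657))/((-1840 + sqrt(14)) - 4376441) = (-3041826 - 70*(-1/4657))/(-4378281 + sqrt(14)) = (-3041826 + 70/4657)/(-4378281 + sqrt(14)) = -14165783612/(4657*(-4378281 + sqrt(14)))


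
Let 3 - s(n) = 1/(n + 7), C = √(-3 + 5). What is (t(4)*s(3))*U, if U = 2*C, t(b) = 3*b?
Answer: 348*√2/5 ≈ 98.429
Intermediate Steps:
C = √2 ≈ 1.4142
U = 2*√2 ≈ 2.8284
s(n) = 3 - 1/(7 + n) (s(n) = 3 - 1/(n + 7) = 3 - 1/(7 + n))
(t(4)*s(3))*U = ((3*4)*((20 + 3*3)/(7 + 3)))*(2*√2) = (12*((20 + 9)/10))*(2*√2) = (12*((⅒)*29))*(2*√2) = (12*(29/10))*(2*√2) = 174*(2*√2)/5 = 348*√2/5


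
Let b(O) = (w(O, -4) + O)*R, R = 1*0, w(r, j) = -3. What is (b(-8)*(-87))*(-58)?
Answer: 0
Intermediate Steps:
R = 0
b(O) = 0 (b(O) = (-3 + O)*0 = 0)
(b(-8)*(-87))*(-58) = (0*(-87))*(-58) = 0*(-58) = 0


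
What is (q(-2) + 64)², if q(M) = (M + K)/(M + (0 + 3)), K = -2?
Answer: 3600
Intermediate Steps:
q(M) = (-2 + M)/(3 + M) (q(M) = (M - 2)/(M + (0 + 3)) = (-2 + M)/(M + 3) = (-2 + M)/(3 + M))
(q(-2) + 64)² = ((-2 - 2)/(3 - 2) + 64)² = (-4/1 + 64)² = (1*(-4) + 64)² = (-4 + 64)² = 60² = 3600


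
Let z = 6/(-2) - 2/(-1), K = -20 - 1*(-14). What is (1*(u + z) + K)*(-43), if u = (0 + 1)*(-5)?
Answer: 516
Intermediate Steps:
K = -6 (K = -20 + 14 = -6)
u = -5 (u = 1*(-5) = -5)
z = -1 (z = 6*(-½) - 2*(-1) = -3 + 2 = -1)
(1*(u + z) + K)*(-43) = (1*(-5 - 1) - 6)*(-43) = (1*(-6) - 6)*(-43) = (-6 - 6)*(-43) = -12*(-43) = 516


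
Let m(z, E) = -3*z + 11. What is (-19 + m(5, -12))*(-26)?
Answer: 598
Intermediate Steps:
m(z, E) = 11 - 3*z
(-19 + m(5, -12))*(-26) = (-19 + (11 - 3*5))*(-26) = (-19 + (11 - 15))*(-26) = (-19 - 4)*(-26) = -23*(-26) = 598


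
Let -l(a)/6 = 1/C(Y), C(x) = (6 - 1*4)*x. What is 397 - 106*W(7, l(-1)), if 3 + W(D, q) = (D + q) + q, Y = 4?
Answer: 132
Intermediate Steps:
C(x) = 2*x (C(x) = (6 - 4)*x = 2*x)
l(a) = -¾ (l(a) = -6/(2*4) = -6/8 = -6*⅛ = -¾)
W(D, q) = -3 + D + 2*q (W(D, q) = -3 + ((D + q) + q) = -3 + (D + 2*q) = -3 + D + 2*q)
397 - 106*W(7, l(-1)) = 397 - 106*(-3 + 7 + 2*(-¾)) = 397 - 106*(-3 + 7 - 3/2) = 397 - 106*5/2 = 397 - 265 = 132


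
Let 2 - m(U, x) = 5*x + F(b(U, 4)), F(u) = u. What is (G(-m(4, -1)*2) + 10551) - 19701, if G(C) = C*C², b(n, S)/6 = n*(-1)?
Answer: -247478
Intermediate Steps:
b(n, S) = -6*n (b(n, S) = 6*(n*(-1)) = 6*(-n) = -6*n)
m(U, x) = 2 - 5*x + 6*U (m(U, x) = 2 - (5*x - 6*U) = 2 - (-6*U + 5*x) = 2 + (-5*x + 6*U) = 2 - 5*x + 6*U)
G(C) = C³
(G(-m(4, -1)*2) + 10551) - 19701 = ((-(2 - 5*(-1) + 6*4)*2)³ + 10551) - 19701 = ((-(2 + 5 + 24)*2)³ + 10551) - 19701 = ((-1*31*2)³ + 10551) - 19701 = ((-31*2)³ + 10551) - 19701 = ((-62)³ + 10551) - 19701 = (-238328 + 10551) - 19701 = -227777 - 19701 = -247478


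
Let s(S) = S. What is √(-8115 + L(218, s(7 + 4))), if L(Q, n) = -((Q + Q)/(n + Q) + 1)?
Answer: 130*I*√25190/229 ≈ 90.099*I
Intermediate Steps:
L(Q, n) = -1 - 2*Q/(Q + n) (L(Q, n) = -((2*Q)/(Q + n) + 1) = -(2*Q/(Q + n) + 1) = -(1 + 2*Q/(Q + n)) = -1 - 2*Q/(Q + n))
√(-8115 + L(218, s(7 + 4))) = √(-8115 + (-(7 + 4) - 3*218)/(218 + (7 + 4))) = √(-8115 + (-1*11 - 654)/(218 + 11)) = √(-8115 + (-11 - 654)/229) = √(-8115 + (1/229)*(-665)) = √(-8115 - 665/229) = √(-1859000/229) = 130*I*√25190/229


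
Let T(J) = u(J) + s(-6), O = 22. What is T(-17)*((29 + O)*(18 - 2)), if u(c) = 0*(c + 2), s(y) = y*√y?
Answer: -4896*I*√6 ≈ -11993.0*I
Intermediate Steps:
s(y) = y^(3/2)
u(c) = 0 (u(c) = 0*(2 + c) = 0)
T(J) = -6*I*√6 (T(J) = 0 + (-6)^(3/2) = 0 - 6*I*√6 = -6*I*√6)
T(-17)*((29 + O)*(18 - 2)) = (-6*I*√6)*((29 + 22)*(18 - 2)) = (-6*I*√6)*(51*16) = -6*I*√6*816 = -4896*I*√6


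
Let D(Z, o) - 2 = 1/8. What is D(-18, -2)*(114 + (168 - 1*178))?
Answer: 221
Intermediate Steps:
D(Z, o) = 17/8 (D(Z, o) = 2 + 1/8 = 2 + ⅛ = 17/8)
D(-18, -2)*(114 + (168 - 1*178)) = 17*(114 + (168 - 1*178))/8 = 17*(114 + (168 - 178))/8 = 17*(114 - 10)/8 = (17/8)*104 = 221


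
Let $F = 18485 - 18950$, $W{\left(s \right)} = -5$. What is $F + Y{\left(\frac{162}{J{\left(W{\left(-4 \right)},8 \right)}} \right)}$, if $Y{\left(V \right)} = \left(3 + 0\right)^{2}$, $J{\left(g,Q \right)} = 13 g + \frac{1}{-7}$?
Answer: $-456$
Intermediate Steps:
$J{\left(g,Q \right)} = - \frac{1}{7} + 13 g$ ($J{\left(g,Q \right)} = 13 g - \frac{1}{7} = - \frac{1}{7} + 13 g$)
$Y{\left(V \right)} = 9$ ($Y{\left(V \right)} = 3^{2} = 9$)
$F = -465$
$F + Y{\left(\frac{162}{J{\left(W{\left(-4 \right)},8 \right)}} \right)} = -465 + 9 = -456$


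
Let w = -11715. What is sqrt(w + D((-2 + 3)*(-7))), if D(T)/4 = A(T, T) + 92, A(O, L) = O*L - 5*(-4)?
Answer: I*sqrt(11071) ≈ 105.22*I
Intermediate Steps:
A(O, L) = 20 + L*O (A(O, L) = L*O + 20 = 20 + L*O)
D(T) = 448 + 4*T**2 (D(T) = 4*((20 + T*T) + 92) = 4*((20 + T**2) + 92) = 4*(112 + T**2) = 448 + 4*T**2)
sqrt(w + D((-2 + 3)*(-7))) = sqrt(-11715 + (448 + 4*((-2 + 3)*(-7))**2)) = sqrt(-11715 + (448 + 4*(1*(-7))**2)) = sqrt(-11715 + (448 + 4*(-7)**2)) = sqrt(-11715 + (448 + 4*49)) = sqrt(-11715 + (448 + 196)) = sqrt(-11715 + 644) = sqrt(-11071) = I*sqrt(11071)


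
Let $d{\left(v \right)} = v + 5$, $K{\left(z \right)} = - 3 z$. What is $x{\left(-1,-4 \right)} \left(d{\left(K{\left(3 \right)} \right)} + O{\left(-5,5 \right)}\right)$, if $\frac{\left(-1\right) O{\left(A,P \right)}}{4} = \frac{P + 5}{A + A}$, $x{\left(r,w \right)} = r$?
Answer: $0$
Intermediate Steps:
$d{\left(v \right)} = 5 + v$
$O{\left(A,P \right)} = - \frac{2 \left(5 + P\right)}{A}$ ($O{\left(A,P \right)} = - 4 \frac{P + 5}{A + A} = - 4 \frac{5 + P}{2 A} = - \frac{2 \left(5 + P\right)}{A}$)
$x{\left(-1,-4 \right)} \left(d{\left(K{\left(3 \right)} \right)} + O{\left(-5,5 \right)}\right) = - (\left(5 - 9\right) + \frac{2 \left(-5 - 5\right)}{-5}) = - (\left(5 - 9\right) + 2 \left(- \frac{1}{5}\right) \left(-5 - 5\right)) = - (-4 + 2 \left(- \frac{1}{5}\right) \left(-10\right)) = - (-4 + 4) = \left(-1\right) 0 = 0$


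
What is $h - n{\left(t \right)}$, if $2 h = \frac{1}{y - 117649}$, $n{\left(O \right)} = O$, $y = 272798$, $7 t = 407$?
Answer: $- \frac{126291279}{2172086} \approx -58.143$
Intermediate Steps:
$t = \frac{407}{7}$ ($t = \frac{1}{7} \cdot 407 = \frac{407}{7} \approx 58.143$)
$h = \frac{1}{310298}$ ($h = \frac{1}{2 \left(272798 - 117649\right)} = \frac{1}{2 \cdot 155149} = \frac{1}{2} \cdot \frac{1}{155149} = \frac{1}{310298} \approx 3.2227 \cdot 10^{-6}$)
$h - n{\left(t \right)} = \frac{1}{310298} - \frac{407}{7} = - \frac{126291279}{2172086}$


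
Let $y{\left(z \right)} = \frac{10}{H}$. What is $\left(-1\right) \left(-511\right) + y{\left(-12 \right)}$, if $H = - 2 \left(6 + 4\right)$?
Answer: $\frac{1021}{2} \approx 510.5$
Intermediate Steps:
$H = -20$ ($H = \left(-2\right) 10 = -20$)
$y{\left(z \right)} = - \frac{1}{2}$ ($y{\left(z \right)} = \frac{10}{-20} = 10 \left(- \frac{1}{20}\right) = - \frac{1}{2}$)
$\left(-1\right) \left(-511\right) + y{\left(-12 \right)} = \left(-1\right) \left(-511\right) - \frac{1}{2} = 511 - \frac{1}{2} = \frac{1021}{2}$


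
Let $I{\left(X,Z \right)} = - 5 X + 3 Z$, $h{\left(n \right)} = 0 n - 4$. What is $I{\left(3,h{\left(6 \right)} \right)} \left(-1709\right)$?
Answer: $46143$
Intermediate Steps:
$h{\left(n \right)} = -4$ ($h{\left(n \right)} = 0 - 4 = -4$)
$I{\left(3,h{\left(6 \right)} \right)} \left(-1709\right) = \left(\left(-5\right) 3 + 3 \left(-4\right)\right) \left(-1709\right) = \left(-15 - 12\right) \left(-1709\right) = \left(-27\right) \left(-1709\right) = 46143$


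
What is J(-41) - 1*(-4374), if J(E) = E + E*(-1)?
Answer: 4374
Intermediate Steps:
J(E) = 0 (J(E) = E - E = 0)
J(-41) - 1*(-4374) = 0 - 1*(-4374) = 0 + 4374 = 4374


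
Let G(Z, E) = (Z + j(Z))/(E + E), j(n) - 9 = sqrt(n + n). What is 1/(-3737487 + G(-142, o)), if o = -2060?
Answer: -63441598784840/237112148669561938533 + 8240*I*sqrt(71)/237112148669561938533 ≈ -2.6756e-7 + 2.9282e-16*I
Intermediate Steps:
j(n) = 9 + sqrt(2)*sqrt(n) (j(n) = 9 + sqrt(n + n) = 9 + sqrt(2*n) = 9 + sqrt(2)*sqrt(n))
G(Z, E) = (9 + Z + sqrt(2)*sqrt(Z))/(2*E) (G(Z, E) = (Z + (9 + sqrt(2)*sqrt(Z)))/(E + E) = (9 + Z + sqrt(2)*sqrt(Z))/((2*E)) = (9 + Z + sqrt(2)*sqrt(Z))*(1/(2*E)) = (9 + Z + sqrt(2)*sqrt(Z))/(2*E))
1/(-3737487 + G(-142, o)) = 1/(-3737487 + (1/2)*(9 - 142 + sqrt(2)*sqrt(-142))/(-2060)) = 1/(-3737487 + (1/2)*(-1/2060)*(9 - 142 + sqrt(2)*(I*sqrt(142)))) = 1/(-3737487 + (1/2)*(-1/2060)*(9 - 142 + 2*I*sqrt(71))) = 1/(-3737487 + (1/2)*(-1/2060)*(-133 + 2*I*sqrt(71))) = 1/(-3737487 + (133/4120 - I*sqrt(71)/2060)) = 1/(-15398446307/4120 - I*sqrt(71)/2060)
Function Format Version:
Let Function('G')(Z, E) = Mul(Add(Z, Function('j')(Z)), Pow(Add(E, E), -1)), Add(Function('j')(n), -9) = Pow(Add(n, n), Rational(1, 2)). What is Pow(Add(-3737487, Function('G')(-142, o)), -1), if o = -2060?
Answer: Add(Rational(-63441598784840, 237112148669561938533), Mul(Rational(8240, 237112148669561938533), I, Pow(71, Rational(1, 2)))) ≈ Add(-2.6756e-7, Mul(2.9282e-16, I))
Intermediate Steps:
Function('j')(n) = Add(9, Mul(Pow(2, Rational(1, 2)), Pow(n, Rational(1, 2)))) (Function('j')(n) = Add(9, Pow(Add(n, n), Rational(1, 2))) = Add(9, Pow(Mul(2, n), Rational(1, 2))) = Add(9, Mul(Pow(2, Rational(1, 2)), Pow(n, Rational(1, 2)))))
Function('G')(Z, E) = Mul(Rational(1, 2), Pow(E, -1), Add(9, Z, Mul(Pow(2, Rational(1, 2)), Pow(Z, Rational(1, 2))))) (Function('G')(Z, E) = Mul(Add(Z, Add(9, Mul(Pow(2, Rational(1, 2)), Pow(Z, Rational(1, 2))))), Pow(Add(E, E), -1)) = Mul(Add(9, Z, Mul(Pow(2, Rational(1, 2)), Pow(Z, Rational(1, 2)))), Pow(Mul(2, E), -1)) = Mul(Add(9, Z, Mul(Pow(2, Rational(1, 2)), Pow(Z, Rational(1, 2)))), Mul(Rational(1, 2), Pow(E, -1))) = Mul(Rational(1, 2), Pow(E, -1), Add(9, Z, Mul(Pow(2, Rational(1, 2)), Pow(Z, Rational(1, 2))))))
Pow(Add(-3737487, Function('G')(-142, o)), -1) = Pow(Add(-3737487, Mul(Rational(1, 2), Pow(-2060, -1), Add(9, -142, Mul(Pow(2, Rational(1, 2)), Pow(-142, Rational(1, 2)))))), -1) = Pow(Add(-3737487, Mul(Rational(1, 2), Rational(-1, 2060), Add(9, -142, Mul(Pow(2, Rational(1, 2)), Mul(I, Pow(142, Rational(1, 2))))))), -1) = Pow(Add(-3737487, Mul(Rational(1, 2), Rational(-1, 2060), Add(9, -142, Mul(2, I, Pow(71, Rational(1, 2)))))), -1) = Pow(Add(-3737487, Mul(Rational(1, 2), Rational(-1, 2060), Add(-133, Mul(2, I, Pow(71, Rational(1, 2)))))), -1) = Pow(Add(-3737487, Add(Rational(133, 4120), Mul(Rational(-1, 2060), I, Pow(71, Rational(1, 2))))), -1) = Pow(Add(Rational(-15398446307, 4120), Mul(Rational(-1, 2060), I, Pow(71, Rational(1, 2)))), -1)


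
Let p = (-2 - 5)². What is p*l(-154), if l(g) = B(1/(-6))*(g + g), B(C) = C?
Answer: 7546/3 ≈ 2515.3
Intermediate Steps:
l(g) = -g/3 (l(g) = (g + g)/(-6) = -g/3)
p = 49 (p = (-7)² = 49)
p*l(-154) = 49*(-⅓*(-154)) = 49*(154/3) = 7546/3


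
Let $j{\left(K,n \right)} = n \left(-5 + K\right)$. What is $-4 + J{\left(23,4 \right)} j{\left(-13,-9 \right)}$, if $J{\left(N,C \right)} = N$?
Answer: $3722$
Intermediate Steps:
$-4 + J{\left(23,4 \right)} j{\left(-13,-9 \right)} = -4 + 23 \left(- 9 \left(-5 - 13\right)\right) = -4 + 23 \left(\left(-9\right) \left(-18\right)\right) = -4 + 23 \cdot 162 = -4 + 3726 = 3722$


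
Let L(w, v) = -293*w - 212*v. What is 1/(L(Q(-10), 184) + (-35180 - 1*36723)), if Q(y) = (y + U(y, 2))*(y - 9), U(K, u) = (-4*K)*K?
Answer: -1/2393381 ≈ -4.1782e-7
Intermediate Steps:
U(K, u) = -4*K²
Q(y) = (-9 + y)*(y - 4*y²) (Q(y) = (y - 4*y²)*(y - 9) = (y - 4*y²)*(-9 + y) = (-9 + y)*(y - 4*y²))
1/(L(Q(-10), 184) + (-35180 - 1*36723)) = 1/((-(-2930)*(-9 - 4*(-10)² + 37*(-10)) - 212*184) + (-35180 - 1*36723)) = 1/((-(-2930)*(-9 - 4*100 - 370) - 39008) + (-35180 - 36723)) = 1/((-(-2930)*(-9 - 400 - 370) - 39008) - 71903) = 1/((-(-2930)*(-779) - 39008) - 71903) = 1/((-293*7790 - 39008) - 71903) = 1/((-2282470 - 39008) - 71903) = 1/(-2321478 - 71903) = 1/(-2393381) = -1/2393381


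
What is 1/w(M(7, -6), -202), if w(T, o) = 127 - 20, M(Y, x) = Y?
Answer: 1/107 ≈ 0.0093458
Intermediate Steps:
w(T, o) = 107
1/w(M(7, -6), -202) = 1/107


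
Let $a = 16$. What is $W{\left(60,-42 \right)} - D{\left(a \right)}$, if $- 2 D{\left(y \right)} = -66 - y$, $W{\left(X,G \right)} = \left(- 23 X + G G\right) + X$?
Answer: $403$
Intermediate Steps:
$W{\left(X,G \right)} = G^{2} - 22 X$ ($W{\left(X,G \right)} = \left(- 23 X + G^{2}\right) + X = \left(G^{2} - 23 X\right) + X = G^{2} - 22 X$)
$D{\left(y \right)} = 33 + \frac{y}{2}$ ($D{\left(y \right)} = - \frac{-66 - y}{2} = 33 + \frac{y}{2}$)
$W{\left(60,-42 \right)} - D{\left(a \right)} = \left(\left(-42\right)^{2} - 1320\right) - \left(33 + \frac{1}{2} \cdot 16\right) = \left(1764 - 1320\right) - \left(33 + 8\right) = 444 - 41 = 403$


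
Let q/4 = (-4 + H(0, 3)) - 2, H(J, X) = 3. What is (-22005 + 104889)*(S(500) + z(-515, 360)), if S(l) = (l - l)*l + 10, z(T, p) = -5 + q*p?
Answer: -357644460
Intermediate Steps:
q = -12 (q = 4*((-4 + 3) - 2) = 4*(-1 - 2) = 4*(-3) = -12)
z(T, p) = -5 - 12*p
S(l) = 10 (S(l) = 0*l + 10 = 0 + 10 = 10)
(-22005 + 104889)*(S(500) + z(-515, 360)) = (-22005 + 104889)*(10 + (-5 - 12*360)) = 82884*(10 + (-5 - 4320)) = 82884*(10 - 4325) = 82884*(-4315) = -357644460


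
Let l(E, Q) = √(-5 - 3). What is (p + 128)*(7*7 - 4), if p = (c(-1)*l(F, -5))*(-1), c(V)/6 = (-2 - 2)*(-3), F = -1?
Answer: 5760 - 6480*I*√2 ≈ 5760.0 - 9164.1*I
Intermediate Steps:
l(E, Q) = 2*I*√2 (l(E, Q) = √(-8) = 2*I*√2)
c(V) = 72 (c(V) = 6*((-2 - 2)*(-3)) = 6*(-4*(-3)) = 6*12 = 72)
p = -144*I*√2 (p = (72*(2*I*√2))*(-1) = (144*I*√2)*(-1) = -144*I*√2 ≈ -203.65*I)
(p + 128)*(7*7 - 4) = (-144*I*√2 + 128)*(7*7 - 4) = (128 - 144*I*√2)*(49 - 4) = (128 - 144*I*√2)*45 = 5760 - 6480*I*√2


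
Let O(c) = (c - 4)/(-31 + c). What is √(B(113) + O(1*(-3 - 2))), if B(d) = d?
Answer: √453/2 ≈ 10.642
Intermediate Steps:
O(c) = (-4 + c)/(-31 + c)
√(B(113) + O(1*(-3 - 2))) = √(113 + (-4 + 1*(-3 - 2))/(-31 + 1*(-3 - 2))) = √(113 + (-4 + 1*(-5))/(-31 + 1*(-5))) = √(113 + (-4 - 5)/(-31 - 5)) = √(113 - 9/(-36)) = √(113 - 1/36*(-9)) = √(113 + ¼) = √(453/4) = √453/2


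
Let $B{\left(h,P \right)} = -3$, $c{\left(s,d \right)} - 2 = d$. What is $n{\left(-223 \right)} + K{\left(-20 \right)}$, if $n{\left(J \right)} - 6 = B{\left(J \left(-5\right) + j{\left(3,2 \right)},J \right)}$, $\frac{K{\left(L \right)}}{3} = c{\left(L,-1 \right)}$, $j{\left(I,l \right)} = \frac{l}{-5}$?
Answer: $6$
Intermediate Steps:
$c{\left(s,d \right)} = 2 + d$
$j{\left(I,l \right)} = - \frac{l}{5}$ ($j{\left(I,l \right)} = l \left(- \frac{1}{5}\right) = - \frac{l}{5}$)
$K{\left(L \right)} = 3$ ($K{\left(L \right)} = 3 \left(2 - 1\right) = 3 \cdot 1 = 3$)
$n{\left(J \right)} = 3$ ($n{\left(J \right)} = 6 - 3 = 3$)
$n{\left(-223 \right)} + K{\left(-20 \right)} = 3 + 3 = 6$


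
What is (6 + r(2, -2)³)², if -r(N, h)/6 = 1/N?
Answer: 441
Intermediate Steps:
r(N, h) = -6/N
(6 + r(2, -2)³)² = (6 + (-6/2)³)² = (6 + (-6*½)³)² = (6 + (-3)³)² = (6 - 27)² = (-21)² = 441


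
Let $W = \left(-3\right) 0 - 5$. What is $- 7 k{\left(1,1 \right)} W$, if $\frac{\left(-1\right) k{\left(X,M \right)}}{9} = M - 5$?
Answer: $1260$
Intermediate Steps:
$W = -5$ ($W = 0 - 5 = -5$)
$k{\left(X,M \right)} = 45 - 9 M$ ($k{\left(X,M \right)} = - 9 \left(M - 5\right) = - 9 \left(-5 + M\right) = 45 - 9 M$)
$- 7 k{\left(1,1 \right)} W = - 7 \left(45 - 9\right) \left(-5\right) = \left(-7\right) 36 \left(-5\right) = \left(-252\right) \left(-5\right) = 1260$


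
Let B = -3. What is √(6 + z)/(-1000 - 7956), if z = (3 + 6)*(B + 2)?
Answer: -I*√3/8956 ≈ -0.0001934*I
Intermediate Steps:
z = -9 (z = (3 + 6)*(-3 + 2) = 9*(-1) = -9)
√(6 + z)/(-1000 - 7956) = √(6 - 9)/(-1000 - 7956) = √(-3)/(-8956) = (I*√3)*(-1/8956) = -I*√3/8956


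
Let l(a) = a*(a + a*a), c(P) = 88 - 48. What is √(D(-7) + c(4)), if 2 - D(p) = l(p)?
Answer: 4*√21 ≈ 18.330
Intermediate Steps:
c(P) = 40
l(a) = a*(a + a²)
D(p) = 2 - p²*(1 + p)
√(D(-7) + c(4)) = √((2 - 1*(-7)² - 1*(-7)³) + 40) = √((2 - 1*49 - 1*(-343)) + 40) = √((2 - 49 + 343) + 40) = √(296 + 40) = √336 = 4*√21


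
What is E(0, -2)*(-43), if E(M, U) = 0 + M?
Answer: 0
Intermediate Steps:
E(M, U) = M
E(0, -2)*(-43) = 0*(-43) = 0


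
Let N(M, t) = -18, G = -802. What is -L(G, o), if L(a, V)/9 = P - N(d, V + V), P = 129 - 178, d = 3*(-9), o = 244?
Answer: 279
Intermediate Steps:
d = -27
P = -49
L(a, V) = -279 (L(a, V) = 9*(-49 - 1*(-18)) = 9*(-49 + 18) = 9*(-31) = -279)
-L(G, o) = -1*(-279) = 279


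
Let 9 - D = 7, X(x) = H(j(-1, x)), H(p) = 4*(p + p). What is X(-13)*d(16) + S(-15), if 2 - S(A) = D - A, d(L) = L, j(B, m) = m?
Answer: -1679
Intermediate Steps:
H(p) = 8*p (H(p) = 4*(2*p) = 8*p)
X(x) = 8*x
D = 2 (D = 9 - 1*7 = 9 - 7 = 2)
S(A) = A (S(A) = 2 - (2 - A) = 2 + (-2 + A) = A)
X(-13)*d(16) + S(-15) = (8*(-13))*16 - 15 = -104*16 - 15 = -1664 - 15 = -1679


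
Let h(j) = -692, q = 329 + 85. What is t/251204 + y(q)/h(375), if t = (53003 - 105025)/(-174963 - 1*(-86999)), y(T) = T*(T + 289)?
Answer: -803891056632541/1911382598744 ≈ -420.58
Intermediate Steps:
q = 414
y(T) = T*(289 + T)
t = 26011/43982 (t = -52022/(-174963 + 86999) = -52022/(-87964) = -52022*(-1/87964) = 26011/43982 ≈ 0.59140)
t/251204 + y(q)/h(375) = (26011/43982)/251204 + (414*(289 + 414))/(-692) = (26011/43982)*(1/251204) + (414*703)*(-1/692) = 26011/11048454328 + 291042*(-1/692) = 26011/11048454328 - 145521/346 = -803891056632541/1911382598744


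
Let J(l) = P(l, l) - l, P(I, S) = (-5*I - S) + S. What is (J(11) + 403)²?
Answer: 113569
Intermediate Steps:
P(I, S) = -5*I (P(I, S) = (-S - 5*I) + S = -5*I)
J(l) = -6*l (J(l) = -5*l - l = -6*l)
(J(11) + 403)² = (-6*11 + 403)² = (-66 + 403)² = 337² = 113569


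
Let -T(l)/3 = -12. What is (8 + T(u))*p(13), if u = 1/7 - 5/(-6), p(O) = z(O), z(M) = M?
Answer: 572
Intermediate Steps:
p(O) = O
u = 41/42 (u = 1*(1/7) - 5*(-1/6) = 1/7 + 5/6 = 41/42 ≈ 0.97619)
T(l) = 36 (T(l) = -3*(-12) = 36)
(8 + T(u))*p(13) = (8 + 36)*13 = 44*13 = 572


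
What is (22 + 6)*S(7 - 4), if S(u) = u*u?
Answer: 252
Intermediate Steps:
S(u) = u²
(22 + 6)*S(7 - 4) = (22 + 6)*(7 - 4)² = 28*3² = 28*9 = 252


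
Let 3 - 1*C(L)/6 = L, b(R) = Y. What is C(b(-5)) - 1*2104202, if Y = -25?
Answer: -2104034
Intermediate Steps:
b(R) = -25
C(L) = 18 - 6*L
C(b(-5)) - 1*2104202 = (18 - 6*(-25)) - 1*2104202 = (18 + 150) - 2104202 = 168 - 2104202 = -2104034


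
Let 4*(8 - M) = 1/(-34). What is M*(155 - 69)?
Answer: 46827/68 ≈ 688.63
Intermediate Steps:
M = 1089/136 (M = 8 - 1/4/(-34) = 8 - 1/4*(-1/34) = 8 + 1/136 = 1089/136 ≈ 8.0074)
M*(155 - 69) = 1089*(155 - 69)/136 = (1089/136)*86 = 46827/68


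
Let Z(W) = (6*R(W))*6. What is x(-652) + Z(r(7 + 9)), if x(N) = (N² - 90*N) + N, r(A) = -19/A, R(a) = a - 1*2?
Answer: 1932069/4 ≈ 4.8302e+5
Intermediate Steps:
R(a) = -2 + a (R(a) = a - 2 = -2 + a)
x(N) = N² - 89*N
Z(W) = -72 + 36*W (Z(W) = (6*(-2 + W))*6 = (-12 + 6*W)*6 = -72 + 36*W)
x(-652) + Z(r(7 + 9)) = -652*(-89 - 652) + (-72 + 36*(-19/(7 + 9))) = -652*(-741) + (-72 + 36*(-19/16)) = 483132 + (-72 + 36*(-19*1/16)) = 483132 + (-72 + 36*(-19/16)) = 483132 + (-72 - 171/4) = 483132 - 459/4 = 1932069/4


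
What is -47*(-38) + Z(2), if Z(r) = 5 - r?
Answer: 1789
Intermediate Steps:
-47*(-38) + Z(2) = -47*(-38) + (5 - 1*2) = 1786 + (5 - 2) = 1786 + 3 = 1789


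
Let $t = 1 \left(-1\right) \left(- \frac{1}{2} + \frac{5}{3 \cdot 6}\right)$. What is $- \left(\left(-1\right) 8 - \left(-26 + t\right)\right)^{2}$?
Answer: $- \frac{25600}{81} \approx -316.05$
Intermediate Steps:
$t = \frac{2}{9}$ ($t = - (\left(-1\right) \frac{1}{2} + \frac{5}{18}) = - (- \frac{1}{2} + 5 \cdot \frac{1}{18}) = - (- \frac{1}{2} + \frac{5}{18}) = \left(-1\right) \left(- \frac{2}{9}\right) = \frac{2}{9} \approx 0.22222$)
$- \left(\left(-1\right) 8 - \left(-26 + t\right)\right)^{2} = - \left(\left(-1\right) 8 + \left(26 - \frac{2}{9}\right)\right)^{2} = - \left(-8 + \left(26 - \frac{2}{9}\right)\right)^{2} = - \left(-8 + \frac{232}{9}\right)^{2} = - \left(\frac{160}{9}\right)^{2} = \left(-1\right) \frac{25600}{81} = - \frac{25600}{81}$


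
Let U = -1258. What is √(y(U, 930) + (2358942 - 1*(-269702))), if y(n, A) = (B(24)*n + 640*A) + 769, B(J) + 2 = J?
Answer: √3196937 ≈ 1788.0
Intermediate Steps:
B(J) = -2 + J
y(n, A) = 769 + 22*n + 640*A (y(n, A) = ((-2 + 24)*n + 640*A) + 769 = (22*n + 640*A) + 769 = 769 + 22*n + 640*A)
√(y(U, 930) + (2358942 - 1*(-269702))) = √((769 + 22*(-1258) + 640*930) + (2358942 - 1*(-269702))) = √((769 - 27676 + 595200) + (2358942 + 269702)) = √(568293 + 2628644) = √3196937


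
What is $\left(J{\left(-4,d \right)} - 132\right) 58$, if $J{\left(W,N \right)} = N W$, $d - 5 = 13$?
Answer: $-11832$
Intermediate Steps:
$d = 18$ ($d = 5 + 13 = 18$)
$\left(J{\left(-4,d \right)} - 132\right) 58 = \left(18 \left(-4\right) - 132\right) 58 = \left(-72 - 132\right) 58 = \left(-204\right) 58 = -11832$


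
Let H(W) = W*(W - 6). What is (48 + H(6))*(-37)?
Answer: -1776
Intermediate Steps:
H(W) = W*(-6 + W)
(48 + H(6))*(-37) = (48 + 6*(-6 + 6))*(-37) = (48 + 6*0)*(-37) = (48 + 0)*(-37) = 48*(-37) = -1776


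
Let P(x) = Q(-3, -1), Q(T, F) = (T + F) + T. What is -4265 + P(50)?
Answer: -4272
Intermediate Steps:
Q(T, F) = F + 2*T (Q(T, F) = (F + T) + T = F + 2*T)
P(x) = -7 (P(x) = -1 + 2*(-3) = -1 - 6 = -7)
-4265 + P(50) = -4265 - 7 = -4272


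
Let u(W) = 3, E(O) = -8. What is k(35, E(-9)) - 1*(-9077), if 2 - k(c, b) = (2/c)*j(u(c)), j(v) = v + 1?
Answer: 317757/35 ≈ 9078.8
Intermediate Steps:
j(v) = 1 + v
k(c, b) = 2 - 8/c (k(c, b) = 2 - 2/c*(1 + 3) = 2 - 2/c*4 = 2 - 8/c)
k(35, E(-9)) - 1*(-9077) = (2 - 8/35) - 1*(-9077) = (2 - 8*1/35) + 9077 = (2 - 8/35) + 9077 = 62/35 + 9077 = 317757/35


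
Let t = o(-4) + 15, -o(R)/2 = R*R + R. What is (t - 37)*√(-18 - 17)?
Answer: -46*I*√35 ≈ -272.14*I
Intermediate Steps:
o(R) = -2*R - 2*R² (o(R) = -2*(R*R + R) = -2*(R² + R) = -2*(R + R²) = -2*R - 2*R²)
t = -9 (t = -2*(-4)*(1 - 4) + 15 = -2*(-4)*(-3) + 15 = -24 + 15 = -9)
(t - 37)*√(-18 - 17) = (-9 - 37)*√(-18 - 17) = -46*I*√35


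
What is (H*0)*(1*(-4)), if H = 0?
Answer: 0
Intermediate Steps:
(H*0)*(1*(-4)) = (0*0)*(1*(-4)) = 0*(-4) = 0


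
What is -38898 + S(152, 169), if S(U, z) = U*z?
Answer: -13210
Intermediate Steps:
-38898 + S(152, 169) = -38898 + 152*169 = -38898 + 25688 = -13210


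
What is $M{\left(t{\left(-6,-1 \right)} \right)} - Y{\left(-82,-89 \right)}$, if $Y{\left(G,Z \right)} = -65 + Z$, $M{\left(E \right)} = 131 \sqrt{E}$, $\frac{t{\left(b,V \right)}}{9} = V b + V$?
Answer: $154 + 393 \sqrt{5} \approx 1032.8$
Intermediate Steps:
$t{\left(b,V \right)} = 9 V + 9 V b$ ($t{\left(b,V \right)} = 9 \left(V b + V\right) = 9 \left(V + V b\right) = 9 V + 9 V b$)
$M{\left(t{\left(-6,-1 \right)} \right)} - Y{\left(-82,-89 \right)} = 131 \sqrt{9 \left(-1\right) \left(1 - 6\right)} - \left(-65 - 89\right) = 131 \sqrt{9 \left(-1\right) \left(-5\right)} - -154 = 131 \sqrt{45} + 154 = 131 \cdot 3 \sqrt{5} + 154 = 393 \sqrt{5} + 154 = 154 + 393 \sqrt{5}$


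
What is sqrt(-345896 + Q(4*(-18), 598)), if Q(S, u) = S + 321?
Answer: I*sqrt(345647) ≈ 587.92*I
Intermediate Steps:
Q(S, u) = 321 + S
sqrt(-345896 + Q(4*(-18), 598)) = sqrt(-345896 + (321 + 4*(-18))) = sqrt(-345896 + (321 - 72)) = sqrt(-345896 + 249) = sqrt(-345647) = I*sqrt(345647)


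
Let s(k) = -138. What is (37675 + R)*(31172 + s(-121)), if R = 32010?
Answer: 2162604290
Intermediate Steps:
(37675 + R)*(31172 + s(-121)) = (37675 + 32010)*(31172 - 138) = 69685*31034 = 2162604290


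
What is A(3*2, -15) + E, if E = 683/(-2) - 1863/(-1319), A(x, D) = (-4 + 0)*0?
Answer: -897151/2638 ≈ -340.09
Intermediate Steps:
A(x, D) = 0 (A(x, D) = -4*0 = 0)
E = -897151/2638 (E = 683*(-½) - 1863*(-1/1319) = -683/2 + 1863/1319 = -897151/2638 ≈ -340.09)
A(3*2, -15) + E = 0 - 897151/2638 = -897151/2638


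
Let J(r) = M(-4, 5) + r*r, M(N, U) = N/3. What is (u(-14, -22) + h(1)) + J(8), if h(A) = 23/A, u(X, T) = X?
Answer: 215/3 ≈ 71.667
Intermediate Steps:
M(N, U) = N/3 (M(N, U) = N*(⅓) = N/3)
J(r) = -4/3 + r² (J(r) = (⅓)*(-4) + r*r = -4/3 + r²)
(u(-14, -22) + h(1)) + J(8) = (-14 + 23/1) + (-4/3 + 8²) = (-14 + 23*1) + (-4/3 + 64) = (-14 + 23) + 188/3 = 9 + 188/3 = 215/3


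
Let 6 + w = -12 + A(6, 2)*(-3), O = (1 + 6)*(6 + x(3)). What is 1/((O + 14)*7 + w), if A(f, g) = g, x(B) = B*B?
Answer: 1/809 ≈ 0.0012361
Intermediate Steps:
x(B) = B**2
O = 105 (O = (1 + 6)*(6 + 3**2) = 7*(6 + 9) = 7*15 = 105)
w = -24 (w = -6 + (-12 + 2*(-3)) = -6 + (-12 - 6) = -6 - 18 = -24)
1/((O + 14)*7 + w) = 1/((105 + 14)*7 - 24) = 1/(119*7 - 24) = 1/(833 - 24) = 1/809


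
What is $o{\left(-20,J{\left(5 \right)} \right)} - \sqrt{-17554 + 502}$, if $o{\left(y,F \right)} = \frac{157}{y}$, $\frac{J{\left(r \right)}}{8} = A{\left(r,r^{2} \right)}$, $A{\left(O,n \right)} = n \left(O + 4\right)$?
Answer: $- \frac{157}{20} - 14 i \sqrt{87} \approx -7.85 - 130.58 i$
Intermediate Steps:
$A{\left(O,n \right)} = n \left(4 + O\right)$
$J{\left(r \right)} = 8 r^{2} \left(4 + r\right)$
$o{\left(-20,J{\left(5 \right)} \right)} - \sqrt{-17554 + 502} = \frac{157}{-20} - \sqrt{-17554 + 502} = 157 \left(- \frac{1}{20}\right) - \sqrt{-17052} = - \frac{157}{20} - 14 i \sqrt{87}$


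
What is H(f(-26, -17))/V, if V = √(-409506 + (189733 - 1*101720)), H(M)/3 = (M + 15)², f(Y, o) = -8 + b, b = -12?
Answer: -75*I*√321493/321493 ≈ -0.13227*I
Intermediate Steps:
f(Y, o) = -20 (f(Y, o) = -8 - 12 = -20)
H(M) = 3*(15 + M)² (H(M) = 3*(M + 15)² = 3*(15 + M)²)
V = I*√321493 (V = √(-409506 + (189733 - 101720)) = √(-409506 + 88013) = √(-321493) = I*√321493 ≈ 567.0*I)
H(f(-26, -17))/V = (3*(15 - 20)²)/((I*√321493)) = (3*(-5)²)*(-I*√321493/321493) = (3*25)*(-I*√321493/321493) = 75*(-I*√321493/321493) = -75*I*√321493/321493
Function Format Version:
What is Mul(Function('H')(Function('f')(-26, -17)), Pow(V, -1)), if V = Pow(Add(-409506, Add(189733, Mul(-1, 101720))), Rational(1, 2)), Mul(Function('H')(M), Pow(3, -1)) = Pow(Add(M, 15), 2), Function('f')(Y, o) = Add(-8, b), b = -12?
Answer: Mul(Rational(-75, 321493), I, Pow(321493, Rational(1, 2))) ≈ Mul(-0.13227, I)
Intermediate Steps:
Function('f')(Y, o) = -20 (Function('f')(Y, o) = Add(-8, -12) = -20)
Function('H')(M) = Mul(3, Pow(Add(15, M), 2)) (Function('H')(M) = Mul(3, Pow(Add(M, 15), 2)) = Mul(3, Pow(Add(15, M), 2)))
V = Mul(I, Pow(321493, Rational(1, 2))) (V = Pow(Add(-409506, Add(189733, -101720)), Rational(1, 2)) = Pow(Add(-409506, 88013), Rational(1, 2)) = Pow(-321493, Rational(1, 2)) = Mul(I, Pow(321493, Rational(1, 2))) ≈ Mul(567.00, I))
Mul(Function('H')(Function('f')(-26, -17)), Pow(V, -1)) = Mul(Mul(3, Pow(Add(15, -20), 2)), Pow(Mul(I, Pow(321493, Rational(1, 2))), -1)) = Mul(Mul(3, Pow(-5, 2)), Mul(Rational(-1, 321493), I, Pow(321493, Rational(1, 2)))) = Mul(Mul(3, 25), Mul(Rational(-1, 321493), I, Pow(321493, Rational(1, 2)))) = Mul(75, Mul(Rational(-1, 321493), I, Pow(321493, Rational(1, 2)))) = Mul(Rational(-75, 321493), I, Pow(321493, Rational(1, 2)))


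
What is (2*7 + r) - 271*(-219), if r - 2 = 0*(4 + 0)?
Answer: 59365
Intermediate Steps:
r = 2 (r = 2 + 0*(4 + 0) = 2 + 0*4 = 2 + 0 = 2)
(2*7 + r) - 271*(-219) = (2*7 + 2) - 271*(-219) = (14 + 2) + 59349 = 16 + 59349 = 59365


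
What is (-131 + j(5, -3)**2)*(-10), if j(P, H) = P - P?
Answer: 1310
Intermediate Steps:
j(P, H) = 0
(-131 + j(5, -3)**2)*(-10) = (-131 + 0**2)*(-10) = (-131 + 0)*(-10) = -131*(-10) = 1310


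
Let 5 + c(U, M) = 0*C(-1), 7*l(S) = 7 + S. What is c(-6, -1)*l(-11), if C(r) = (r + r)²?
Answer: 20/7 ≈ 2.8571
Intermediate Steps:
C(r) = 4*r² (C(r) = (2*r)² = 4*r²)
l(S) = 1 + S/7 (l(S) = (7 + S)/7 = 1 + S/7)
c(U, M) = -5 (c(U, M) = -5 + 0*(4*(-1)²) = -5 + 0*(4*1) = -5 + 0*4 = -5 + 0 = -5)
c(-6, -1)*l(-11) = -5*(1 + (⅐)*(-11)) = -5*(1 - 11/7) = -5*(-4/7) = 20/7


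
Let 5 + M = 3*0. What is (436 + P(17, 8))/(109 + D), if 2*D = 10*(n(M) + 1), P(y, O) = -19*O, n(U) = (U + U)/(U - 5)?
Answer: 284/119 ≈ 2.3866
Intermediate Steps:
M = -5 (M = -5 + 3*0 = -5 + 0 = -5)
n(U) = 2*U/(-5 + U) (n(U) = (2*U)/(-5 + U) = 2*U/(-5 + U))
D = 10 (D = (10*(2*(-5)/(-5 - 5) + 1))/2 = (10*(2*(-5)/(-10) + 1))/2 = (10*(2*(-5)*(-⅒) + 1))/2 = (10*(1 + 1))/2 = (10*2)/2 = (½)*20 = 10)
(436 + P(17, 8))/(109 + D) = (436 - 19*8)/(109 + 10) = (436 - 152)/119 = 284*(1/119) = 284/119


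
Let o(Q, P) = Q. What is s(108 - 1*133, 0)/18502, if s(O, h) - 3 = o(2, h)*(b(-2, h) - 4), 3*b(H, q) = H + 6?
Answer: -7/55506 ≈ -0.00012611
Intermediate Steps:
b(H, q) = 2 + H/3 (b(H, q) = (H + 6)/3 = (6 + H)/3 = 2 + H/3)
s(O, h) = -7/3 (s(O, h) = 3 + 2*((2 + (⅓)*(-2)) - 4) = 3 + 2*((2 - ⅔) - 4) = 3 + 2*(4/3 - 4) = 3 + 2*(-8/3) = 3 - 16/3 = -7/3)
s(108 - 1*133, 0)/18502 = -7/3/18502 = -7/3*1/18502 = -7/55506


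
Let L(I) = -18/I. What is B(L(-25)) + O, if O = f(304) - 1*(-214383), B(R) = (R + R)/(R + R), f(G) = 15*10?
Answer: 214534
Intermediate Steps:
f(G) = 150
B(R) = 1 (B(R) = (2*R)/((2*R)) = (2*R)*(1/(2*R)) = 1)
O = 214533 (O = 150 - 1*(-214383) = 150 + 214383 = 214533)
B(L(-25)) + O = 1 + 214533 = 214534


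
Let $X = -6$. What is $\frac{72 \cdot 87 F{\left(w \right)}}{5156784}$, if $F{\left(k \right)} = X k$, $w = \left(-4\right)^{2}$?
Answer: $- \frac{464}{3979} \approx -0.11661$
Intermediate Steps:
$w = 16$
$F{\left(k \right)} = - 6 k$
$\frac{72 \cdot 87 F{\left(w \right)}}{5156784} = \frac{72 \cdot 87 \left(\left(-6\right) 16\right)}{5156784} = 6264 \left(-96\right) \frac{1}{5156784} = \left(-601344\right) \frac{1}{5156784} = - \frac{464}{3979}$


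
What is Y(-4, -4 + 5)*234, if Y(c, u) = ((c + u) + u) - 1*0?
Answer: -468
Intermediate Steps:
Y(c, u) = c + 2*u (Y(c, u) = (c + 2*u) + 0 = c + 2*u)
Y(-4, -4 + 5)*234 = (-4 + 2*(-4 + 5))*234 = (-4 + 2*1)*234 = (-4 + 2)*234 = -2*234 = -468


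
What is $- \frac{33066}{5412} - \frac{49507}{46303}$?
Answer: $- \frac{27257377}{3796846} \approx -7.179$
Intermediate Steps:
$- \frac{33066}{5412} - \frac{49507}{46303} = \left(-33066\right) \frac{1}{5412} - \frac{49507}{46303} = - \frac{501}{82} - \frac{49507}{46303} = - \frac{27257377}{3796846}$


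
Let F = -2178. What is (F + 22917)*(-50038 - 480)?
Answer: -1047692802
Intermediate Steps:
(F + 22917)*(-50038 - 480) = (-2178 + 22917)*(-50038 - 480) = 20739*(-50518) = -1047692802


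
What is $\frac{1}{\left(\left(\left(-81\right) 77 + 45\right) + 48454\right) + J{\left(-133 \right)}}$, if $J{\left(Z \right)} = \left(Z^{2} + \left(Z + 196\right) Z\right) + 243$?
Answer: $\frac{1}{51815} \approx 1.9299 \cdot 10^{-5}$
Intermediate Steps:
$J{\left(Z \right)} = 243 + Z^{2} + Z \left(196 + Z\right)$ ($J{\left(Z \right)} = \left(Z^{2} + \left(196 + Z\right) Z\right) + 243 = \left(Z^{2} + Z \left(196 + Z\right)\right) + 243 = 243 + Z^{2} + Z \left(196 + Z\right)$)
$\frac{1}{\left(\left(\left(-81\right) 77 + 45\right) + 48454\right) + J{\left(-133 \right)}} = \frac{1}{\left(\left(\left(-81\right) 77 + 45\right) + 48454\right) + \left(243 + 2 \left(-133\right)^{2} + 196 \left(-133\right)\right)} = \frac{1}{\left(\left(-6237 + 45\right) + 48454\right) + \left(243 + 2 \cdot 17689 - 26068\right)} = \frac{1}{\left(-6192 + 48454\right) + \left(243 + 35378 - 26068\right)} = \frac{1}{42262 + 9553} = \frac{1}{51815}$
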